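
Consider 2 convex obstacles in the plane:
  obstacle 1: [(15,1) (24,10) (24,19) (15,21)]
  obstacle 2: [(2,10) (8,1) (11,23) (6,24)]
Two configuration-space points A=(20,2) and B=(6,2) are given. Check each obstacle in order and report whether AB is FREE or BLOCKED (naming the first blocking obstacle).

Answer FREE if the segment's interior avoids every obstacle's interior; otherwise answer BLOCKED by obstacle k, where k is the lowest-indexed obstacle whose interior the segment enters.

BLOCKED by obstacle 1

Obstacle 1 [(15,1) (24,10) (24,19) (15,21)]:
  edge (15,1)–(24,10): crosses AB
  edge (24,10)–(24,19): clear
  edge (24,19)–(15,21): clear
  edge (15,21)–(15,1): crosses AB
  → BLOCKED
Obstacle 2 [(2,10) (8,1) (11,23) (6,24)]:
  edge (2,10)–(8,1): crosses AB
  edge (8,1)–(11,23): crosses AB
  edge (11,23)–(6,24): clear
  edge (6,24)–(2,10): clear
  → BLOCKED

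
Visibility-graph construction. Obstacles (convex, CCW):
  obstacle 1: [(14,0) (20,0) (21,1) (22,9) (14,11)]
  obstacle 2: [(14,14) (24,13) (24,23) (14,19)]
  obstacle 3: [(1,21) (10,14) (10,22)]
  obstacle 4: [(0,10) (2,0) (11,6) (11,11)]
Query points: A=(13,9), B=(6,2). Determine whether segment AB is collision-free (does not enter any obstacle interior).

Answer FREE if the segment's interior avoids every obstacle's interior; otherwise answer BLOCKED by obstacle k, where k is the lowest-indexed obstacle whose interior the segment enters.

BLOCKED by obstacle 4

Obstacle 1 [(14,0) (20,0) (21,1) (22,9) (14,11)]:
  edge (14,0)–(20,0): clear
  edge (20,0)–(21,1): clear
  edge (21,1)–(22,9): clear
  edge (22,9)–(14,11): clear
  edge (14,11)–(14,0): clear
  midpoint (19/2,11/2) outside
  → clear
Obstacle 2 [(14,14) (24,13) (24,23) (14,19)]:
  edge (14,14)–(24,13): clear
  edge (24,13)–(24,23): clear
  edge (24,23)–(14,19): clear
  edge (14,19)–(14,14): clear
  midpoint (19/2,11/2) outside
  → clear
Obstacle 3 [(1,21) (10,14) (10,22)]:
  edge (1,21)–(10,14): clear
  edge (10,14)–(10,22): clear
  edge (10,22)–(1,21): clear
  midpoint (19/2,11/2) outside
  → clear
Obstacle 4 [(0,10) (2,0) (11,6) (11,11)]:
  edge (0,10)–(2,0): clear
  edge (2,0)–(11,6): crosses AB
  edge (11,6)–(11,11): crosses AB
  edge (11,11)–(0,10): clear
  → BLOCKED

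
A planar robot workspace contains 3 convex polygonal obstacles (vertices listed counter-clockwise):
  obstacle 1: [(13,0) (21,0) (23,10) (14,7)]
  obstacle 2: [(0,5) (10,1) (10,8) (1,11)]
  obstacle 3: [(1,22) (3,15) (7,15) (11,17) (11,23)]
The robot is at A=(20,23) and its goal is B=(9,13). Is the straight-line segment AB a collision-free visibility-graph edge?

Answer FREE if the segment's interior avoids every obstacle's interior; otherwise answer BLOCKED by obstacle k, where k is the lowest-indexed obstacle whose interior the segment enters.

FREE

Obstacle 1 [(13,0) (21,0) (23,10) (14,7)]:
  edge (13,0)–(21,0): clear
  edge (21,0)–(23,10): clear
  edge (23,10)–(14,7): clear
  edge (14,7)–(13,0): clear
  midpoint (29/2,18) outside
  → clear
Obstacle 2 [(0,5) (10,1) (10,8) (1,11)]:
  edge (0,5)–(10,1): clear
  edge (10,1)–(10,8): clear
  edge (10,8)–(1,11): clear
  edge (1,11)–(0,5): clear
  midpoint (29/2,18) outside
  → clear
Obstacle 3 [(1,22) (3,15) (7,15) (11,17) (11,23)]:
  edge (1,22)–(3,15): clear
  edge (3,15)–(7,15): clear
  edge (7,15)–(11,17): clear
  edge (11,17)–(11,23): clear
  edge (11,23)–(1,22): clear
  midpoint (29/2,18) outside
  → clear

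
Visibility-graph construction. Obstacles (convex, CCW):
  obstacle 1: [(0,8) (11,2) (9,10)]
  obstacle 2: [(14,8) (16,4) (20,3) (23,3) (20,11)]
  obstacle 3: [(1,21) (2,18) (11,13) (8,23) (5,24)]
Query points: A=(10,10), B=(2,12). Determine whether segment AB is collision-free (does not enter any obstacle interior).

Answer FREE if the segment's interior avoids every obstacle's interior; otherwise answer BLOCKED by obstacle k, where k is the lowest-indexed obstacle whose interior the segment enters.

FREE

Obstacle 1 [(0,8) (11,2) (9,10)]:
  edge (0,8)–(11,2): clear
  edge (11,2)–(9,10): clear
  edge (9,10)–(0,8): clear
  midpoint (6,11) outside
  → clear
Obstacle 2 [(14,8) (16,4) (20,3) (23,3) (20,11)]:
  edge (14,8)–(16,4): clear
  edge (16,4)–(20,3): clear
  edge (20,3)–(23,3): clear
  edge (23,3)–(20,11): clear
  edge (20,11)–(14,8): clear
  midpoint (6,11) outside
  → clear
Obstacle 3 [(1,21) (2,18) (11,13) (8,23) (5,24)]:
  edge (1,21)–(2,18): clear
  edge (2,18)–(11,13): clear
  edge (11,13)–(8,23): clear
  edge (8,23)–(5,24): clear
  edge (5,24)–(1,21): clear
  midpoint (6,11) outside
  → clear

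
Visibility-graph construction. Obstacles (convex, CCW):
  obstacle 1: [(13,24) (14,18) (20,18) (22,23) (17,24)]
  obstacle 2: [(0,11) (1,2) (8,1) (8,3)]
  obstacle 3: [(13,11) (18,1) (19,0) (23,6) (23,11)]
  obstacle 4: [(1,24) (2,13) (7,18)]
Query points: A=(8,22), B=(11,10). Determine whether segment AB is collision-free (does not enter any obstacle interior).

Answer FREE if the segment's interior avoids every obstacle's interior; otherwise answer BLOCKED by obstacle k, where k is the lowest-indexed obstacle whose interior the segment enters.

FREE

Obstacle 1 [(13,24) (14,18) (20,18) (22,23) (17,24)]:
  edge (13,24)–(14,18): clear
  edge (14,18)–(20,18): clear
  edge (20,18)–(22,23): clear
  edge (22,23)–(17,24): clear
  edge (17,24)–(13,24): clear
  midpoint (19/2,16) outside
  → clear
Obstacle 2 [(0,11) (1,2) (8,1) (8,3)]:
  edge (0,11)–(1,2): clear
  edge (1,2)–(8,1): clear
  edge (8,1)–(8,3): clear
  edge (8,3)–(0,11): clear
  midpoint (19/2,16) outside
  → clear
Obstacle 3 [(13,11) (18,1) (19,0) (23,6) (23,11)]:
  edge (13,11)–(18,1): clear
  edge (18,1)–(19,0): clear
  edge (19,0)–(23,6): clear
  edge (23,6)–(23,11): clear
  edge (23,11)–(13,11): clear
  midpoint (19/2,16) outside
  → clear
Obstacle 4 [(1,24) (2,13) (7,18)]:
  edge (1,24)–(2,13): clear
  edge (2,13)–(7,18): clear
  edge (7,18)–(1,24): clear
  midpoint (19/2,16) outside
  → clear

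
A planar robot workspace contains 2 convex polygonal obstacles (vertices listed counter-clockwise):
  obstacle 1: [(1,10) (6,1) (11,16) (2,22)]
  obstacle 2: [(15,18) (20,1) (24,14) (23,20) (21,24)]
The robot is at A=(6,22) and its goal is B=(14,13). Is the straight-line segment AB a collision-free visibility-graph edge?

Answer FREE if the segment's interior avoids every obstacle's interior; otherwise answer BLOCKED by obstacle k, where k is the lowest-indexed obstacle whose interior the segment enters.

Obstacle 1 [(1,10) (6,1) (11,16) (2,22)]:
  edge (1,10)–(6,1): clear
  edge (6,1)–(11,16): clear
  edge (11,16)–(2,22): clear
  edge (2,22)–(1,10): clear
  midpoint (10,35/2) outside
  → clear
Obstacle 2 [(15,18) (20,1) (24,14) (23,20) (21,24)]:
  edge (15,18)–(20,1): clear
  edge (20,1)–(24,14): clear
  edge (24,14)–(23,20): clear
  edge (23,20)–(21,24): clear
  edge (21,24)–(15,18): clear
  midpoint (10,35/2) outside
  → clear

FREE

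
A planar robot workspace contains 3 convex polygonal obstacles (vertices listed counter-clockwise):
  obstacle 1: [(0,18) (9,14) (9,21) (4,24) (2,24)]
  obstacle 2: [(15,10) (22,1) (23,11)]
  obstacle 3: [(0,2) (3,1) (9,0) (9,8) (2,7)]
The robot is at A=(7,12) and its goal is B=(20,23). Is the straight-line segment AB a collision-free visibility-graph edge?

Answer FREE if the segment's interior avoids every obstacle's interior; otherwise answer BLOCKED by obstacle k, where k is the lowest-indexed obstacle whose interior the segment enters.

FREE

Obstacle 1 [(0,18) (9,14) (9,21) (4,24) (2,24)]:
  edge (0,18)–(9,14): clear
  edge (9,14)–(9,21): clear
  edge (9,21)–(4,24): clear
  edge (4,24)–(2,24): clear
  edge (2,24)–(0,18): clear
  midpoint (27/2,35/2) outside
  → clear
Obstacle 2 [(15,10) (22,1) (23,11)]:
  edge (15,10)–(22,1): clear
  edge (22,1)–(23,11): clear
  edge (23,11)–(15,10): clear
  midpoint (27/2,35/2) outside
  → clear
Obstacle 3 [(0,2) (3,1) (9,0) (9,8) (2,7)]:
  edge (0,2)–(3,1): clear
  edge (3,1)–(9,0): clear
  edge (9,0)–(9,8): clear
  edge (9,8)–(2,7): clear
  edge (2,7)–(0,2): clear
  midpoint (27/2,35/2) outside
  → clear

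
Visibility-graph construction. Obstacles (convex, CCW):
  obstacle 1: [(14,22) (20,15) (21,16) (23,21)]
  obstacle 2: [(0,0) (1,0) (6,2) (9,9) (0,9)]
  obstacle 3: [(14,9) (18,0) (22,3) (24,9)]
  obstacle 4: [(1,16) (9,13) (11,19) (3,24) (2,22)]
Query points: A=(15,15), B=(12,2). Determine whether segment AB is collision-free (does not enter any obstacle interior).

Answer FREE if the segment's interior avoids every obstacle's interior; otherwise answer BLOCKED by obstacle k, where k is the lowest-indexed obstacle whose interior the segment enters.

Obstacle 1 [(14,22) (20,15) (21,16) (23,21)]:
  edge (14,22)–(20,15): clear
  edge (20,15)–(21,16): clear
  edge (21,16)–(23,21): clear
  edge (23,21)–(14,22): clear
  midpoint (27/2,17/2) outside
  → clear
Obstacle 2 [(0,0) (1,0) (6,2) (9,9) (0,9)]:
  edge (0,0)–(1,0): clear
  edge (1,0)–(6,2): clear
  edge (6,2)–(9,9): clear
  edge (9,9)–(0,9): clear
  edge (0,9)–(0,0): clear
  midpoint (27/2,17/2) outside
  → clear
Obstacle 3 [(14,9) (18,0) (22,3) (24,9)]:
  edge (14,9)–(18,0): clear
  edge (18,0)–(22,3): clear
  edge (22,3)–(24,9): clear
  edge (24,9)–(14,9): clear
  midpoint (27/2,17/2) outside
  → clear
Obstacle 4 [(1,16) (9,13) (11,19) (3,24) (2,22)]:
  edge (1,16)–(9,13): clear
  edge (9,13)–(11,19): clear
  edge (11,19)–(3,24): clear
  edge (3,24)–(2,22): clear
  edge (2,22)–(1,16): clear
  midpoint (27/2,17/2) outside
  → clear

FREE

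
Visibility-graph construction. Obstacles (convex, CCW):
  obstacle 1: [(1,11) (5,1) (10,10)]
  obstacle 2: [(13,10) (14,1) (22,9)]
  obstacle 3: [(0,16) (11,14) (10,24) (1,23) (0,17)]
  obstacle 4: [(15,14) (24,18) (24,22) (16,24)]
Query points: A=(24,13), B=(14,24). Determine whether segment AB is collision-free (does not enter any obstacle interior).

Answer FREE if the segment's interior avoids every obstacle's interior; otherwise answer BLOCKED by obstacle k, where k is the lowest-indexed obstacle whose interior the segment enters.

BLOCKED by obstacle 4

Obstacle 1 [(1,11) (5,1) (10,10)]:
  edge (1,11)–(5,1): clear
  edge (5,1)–(10,10): clear
  edge (10,10)–(1,11): clear
  midpoint (19,37/2) outside
  → clear
Obstacle 2 [(13,10) (14,1) (22,9)]:
  edge (13,10)–(14,1): clear
  edge (14,1)–(22,9): clear
  edge (22,9)–(13,10): clear
  midpoint (19,37/2) outside
  → clear
Obstacle 3 [(0,16) (11,14) (10,24) (1,23) (0,17)]:
  edge (0,16)–(11,14): clear
  edge (11,14)–(10,24): clear
  edge (10,24)–(1,23): clear
  edge (1,23)–(0,17): clear
  edge (0,17)–(0,16): clear
  midpoint (19,37/2) outside
  → clear
Obstacle 4 [(15,14) (24,18) (24,22) (16,24)]:
  edge (15,14)–(24,18): crosses AB
  edge (24,18)–(24,22): clear
  edge (24,22)–(16,24): clear
  edge (16,24)–(15,14): crosses AB
  → BLOCKED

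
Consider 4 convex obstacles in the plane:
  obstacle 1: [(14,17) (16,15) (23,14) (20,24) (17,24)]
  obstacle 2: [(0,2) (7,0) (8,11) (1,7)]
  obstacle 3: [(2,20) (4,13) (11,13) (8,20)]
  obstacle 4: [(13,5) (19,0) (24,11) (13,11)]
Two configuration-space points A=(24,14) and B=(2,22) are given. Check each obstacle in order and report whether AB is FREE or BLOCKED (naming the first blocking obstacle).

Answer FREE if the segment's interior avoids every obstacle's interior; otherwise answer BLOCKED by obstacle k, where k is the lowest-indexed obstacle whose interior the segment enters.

BLOCKED by obstacle 1

Obstacle 1 [(14,17) (16,15) (23,14) (20,24) (17,24)]:
  edge (14,17)–(16,15): clear
  edge (16,15)–(23,14): clear
  edge (23,14)–(20,24): crosses AB
  edge (20,24)–(17,24): clear
  edge (17,24)–(14,17): crosses AB
  → BLOCKED
Obstacle 2 [(0,2) (7,0) (8,11) (1,7)]:
  edge (0,2)–(7,0): clear
  edge (7,0)–(8,11): clear
  edge (8,11)–(1,7): clear
  edge (1,7)–(0,2): clear
  midpoint (13,18) outside
  → clear
Obstacle 3 [(2,20) (4,13) (11,13) (8,20)]:
  edge (2,20)–(4,13): clear
  edge (4,13)–(11,13): clear
  edge (11,13)–(8,20): crosses AB
  edge (8,20)–(2,20): crosses AB
  → BLOCKED
Obstacle 4 [(13,5) (19,0) (24,11) (13,11)]:
  edge (13,5)–(19,0): clear
  edge (19,0)–(24,11): clear
  edge (24,11)–(13,11): clear
  edge (13,11)–(13,5): clear
  midpoint (13,18) outside
  → clear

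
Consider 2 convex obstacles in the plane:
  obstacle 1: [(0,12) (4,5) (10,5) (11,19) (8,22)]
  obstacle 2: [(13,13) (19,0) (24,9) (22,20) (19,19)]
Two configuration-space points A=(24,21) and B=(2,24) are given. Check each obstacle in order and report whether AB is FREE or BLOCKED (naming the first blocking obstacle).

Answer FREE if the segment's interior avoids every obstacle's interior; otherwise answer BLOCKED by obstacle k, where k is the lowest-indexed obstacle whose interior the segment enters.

Obstacle 1 [(0,12) (4,5) (10,5) (11,19) (8,22)]:
  edge (0,12)–(4,5): clear
  edge (4,5)–(10,5): clear
  edge (10,5)–(11,19): clear
  edge (11,19)–(8,22): clear
  edge (8,22)–(0,12): clear
  midpoint (13,45/2) outside
  → clear
Obstacle 2 [(13,13) (19,0) (24,9) (22,20) (19,19)]:
  edge (13,13)–(19,0): clear
  edge (19,0)–(24,9): clear
  edge (24,9)–(22,20): clear
  edge (22,20)–(19,19): clear
  edge (19,19)–(13,13): clear
  midpoint (13,45/2) outside
  → clear

FREE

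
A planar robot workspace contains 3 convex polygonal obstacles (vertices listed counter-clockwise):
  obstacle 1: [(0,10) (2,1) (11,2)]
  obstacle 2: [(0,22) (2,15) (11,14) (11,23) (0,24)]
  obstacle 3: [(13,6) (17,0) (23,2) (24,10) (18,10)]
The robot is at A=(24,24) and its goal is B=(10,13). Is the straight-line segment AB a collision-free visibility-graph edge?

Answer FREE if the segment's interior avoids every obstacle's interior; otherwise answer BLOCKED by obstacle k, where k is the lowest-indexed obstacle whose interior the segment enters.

FREE

Obstacle 1 [(0,10) (2,1) (11,2)]:
  edge (0,10)–(2,1): clear
  edge (2,1)–(11,2): clear
  edge (11,2)–(0,10): clear
  midpoint (17,37/2) outside
  → clear
Obstacle 2 [(0,22) (2,15) (11,14) (11,23) (0,24)]:
  edge (0,22)–(2,15): clear
  edge (2,15)–(11,14): clear
  edge (11,14)–(11,23): clear
  edge (11,23)–(0,24): clear
  edge (0,24)–(0,22): clear
  midpoint (17,37/2) outside
  → clear
Obstacle 3 [(13,6) (17,0) (23,2) (24,10) (18,10)]:
  edge (13,6)–(17,0): clear
  edge (17,0)–(23,2): clear
  edge (23,2)–(24,10): clear
  edge (24,10)–(18,10): clear
  edge (18,10)–(13,6): clear
  midpoint (17,37/2) outside
  → clear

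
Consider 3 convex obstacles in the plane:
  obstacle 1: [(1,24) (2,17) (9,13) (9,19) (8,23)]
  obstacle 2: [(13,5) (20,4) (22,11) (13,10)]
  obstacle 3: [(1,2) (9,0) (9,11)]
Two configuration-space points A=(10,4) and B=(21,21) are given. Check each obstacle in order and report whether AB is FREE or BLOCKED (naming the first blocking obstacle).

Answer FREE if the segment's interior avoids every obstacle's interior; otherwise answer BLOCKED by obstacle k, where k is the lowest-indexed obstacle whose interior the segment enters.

BLOCKED by obstacle 2

Obstacle 1 [(1,24) (2,17) (9,13) (9,19) (8,23)]:
  edge (1,24)–(2,17): clear
  edge (2,17)–(9,13): clear
  edge (9,13)–(9,19): clear
  edge (9,19)–(8,23): clear
  edge (8,23)–(1,24): clear
  midpoint (31/2,25/2) outside
  → clear
Obstacle 2 [(13,5) (20,4) (22,11) (13,10)]:
  edge (13,5)–(20,4): clear
  edge (20,4)–(22,11): clear
  edge (22,11)–(13,10): crosses AB
  edge (13,10)–(13,5): crosses AB
  → BLOCKED
Obstacle 3 [(1,2) (9,0) (9,11)]:
  edge (1,2)–(9,0): clear
  edge (9,0)–(9,11): clear
  edge (9,11)–(1,2): clear
  midpoint (31/2,25/2) outside
  → clear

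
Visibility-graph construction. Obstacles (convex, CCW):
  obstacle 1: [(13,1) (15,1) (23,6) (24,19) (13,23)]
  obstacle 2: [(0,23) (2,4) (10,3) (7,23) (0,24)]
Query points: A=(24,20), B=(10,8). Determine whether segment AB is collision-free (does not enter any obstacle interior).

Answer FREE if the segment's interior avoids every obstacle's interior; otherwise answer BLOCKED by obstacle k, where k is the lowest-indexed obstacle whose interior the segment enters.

Obstacle 1 [(13,1) (15,1) (23,6) (24,19) (13,23)]:
  edge (13,1)–(15,1): clear
  edge (15,1)–(23,6): clear
  edge (23,6)–(24,19): clear
  edge (24,19)–(13,23): crosses AB
  edge (13,23)–(13,1): crosses AB
  → BLOCKED
Obstacle 2 [(0,23) (2,4) (10,3) (7,23) (0,24)]:
  edge (0,23)–(2,4): clear
  edge (2,4)–(10,3): clear
  edge (10,3)–(7,23): clear
  edge (7,23)–(0,24): clear
  edge (0,24)–(0,23): clear
  midpoint (17,14) outside
  → clear

BLOCKED by obstacle 1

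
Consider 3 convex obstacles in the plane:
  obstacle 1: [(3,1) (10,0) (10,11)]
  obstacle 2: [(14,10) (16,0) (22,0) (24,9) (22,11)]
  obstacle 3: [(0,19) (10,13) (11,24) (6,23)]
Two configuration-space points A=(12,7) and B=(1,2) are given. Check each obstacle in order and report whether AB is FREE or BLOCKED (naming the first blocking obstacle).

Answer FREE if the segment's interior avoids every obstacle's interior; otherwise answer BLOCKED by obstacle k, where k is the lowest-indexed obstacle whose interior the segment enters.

BLOCKED by obstacle 1

Obstacle 1 [(3,1) (10,0) (10,11)]:
  edge (3,1)–(10,0): clear
  edge (10,0)–(10,11): crosses AB
  edge (10,11)–(3,1): crosses AB
  → BLOCKED
Obstacle 2 [(14,10) (16,0) (22,0) (24,9) (22,11)]:
  edge (14,10)–(16,0): clear
  edge (16,0)–(22,0): clear
  edge (22,0)–(24,9): clear
  edge (24,9)–(22,11): clear
  edge (22,11)–(14,10): clear
  midpoint (13/2,9/2) outside
  → clear
Obstacle 3 [(0,19) (10,13) (11,24) (6,23)]:
  edge (0,19)–(10,13): clear
  edge (10,13)–(11,24): clear
  edge (11,24)–(6,23): clear
  edge (6,23)–(0,19): clear
  midpoint (13/2,9/2) outside
  → clear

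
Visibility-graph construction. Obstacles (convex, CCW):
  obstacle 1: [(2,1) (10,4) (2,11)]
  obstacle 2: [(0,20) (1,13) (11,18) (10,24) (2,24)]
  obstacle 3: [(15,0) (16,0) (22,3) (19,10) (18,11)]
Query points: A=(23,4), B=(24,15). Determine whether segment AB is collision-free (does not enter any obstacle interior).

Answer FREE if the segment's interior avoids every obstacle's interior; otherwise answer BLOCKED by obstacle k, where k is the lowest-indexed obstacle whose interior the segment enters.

Obstacle 1 [(2,1) (10,4) (2,11)]:
  edge (2,1)–(10,4): clear
  edge (10,4)–(2,11): clear
  edge (2,11)–(2,1): clear
  midpoint (47/2,19/2) outside
  → clear
Obstacle 2 [(0,20) (1,13) (11,18) (10,24) (2,24)]:
  edge (0,20)–(1,13): clear
  edge (1,13)–(11,18): clear
  edge (11,18)–(10,24): clear
  edge (10,24)–(2,24): clear
  edge (2,24)–(0,20): clear
  midpoint (47/2,19/2) outside
  → clear
Obstacle 3 [(15,0) (16,0) (22,3) (19,10) (18,11)]:
  edge (15,0)–(16,0): clear
  edge (16,0)–(22,3): clear
  edge (22,3)–(19,10): clear
  edge (19,10)–(18,11): clear
  edge (18,11)–(15,0): clear
  midpoint (47/2,19/2) outside
  → clear

FREE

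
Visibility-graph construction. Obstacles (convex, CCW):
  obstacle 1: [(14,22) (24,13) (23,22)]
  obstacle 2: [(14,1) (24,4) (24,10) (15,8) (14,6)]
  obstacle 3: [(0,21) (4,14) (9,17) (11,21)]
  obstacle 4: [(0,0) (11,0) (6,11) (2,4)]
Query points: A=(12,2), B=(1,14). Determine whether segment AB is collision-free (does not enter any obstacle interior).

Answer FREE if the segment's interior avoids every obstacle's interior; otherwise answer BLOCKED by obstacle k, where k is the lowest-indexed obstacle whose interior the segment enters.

BLOCKED by obstacle 4

Obstacle 1 [(14,22) (24,13) (23,22)]:
  edge (14,22)–(24,13): clear
  edge (24,13)–(23,22): clear
  edge (23,22)–(14,22): clear
  midpoint (13/2,8) outside
  → clear
Obstacle 2 [(14,1) (24,4) (24,10) (15,8) (14,6)]:
  edge (14,1)–(24,4): clear
  edge (24,4)–(24,10): clear
  edge (24,10)–(15,8): clear
  edge (15,8)–(14,6): clear
  edge (14,6)–(14,1): clear
  midpoint (13/2,8) outside
  → clear
Obstacle 3 [(0,21) (4,14) (9,17) (11,21)]:
  edge (0,21)–(4,14): clear
  edge (4,14)–(9,17): clear
  edge (9,17)–(11,21): clear
  edge (11,21)–(0,21): clear
  midpoint (13/2,8) outside
  → clear
Obstacle 4 [(0,0) (11,0) (6,11) (2,4)]:
  edge (0,0)–(11,0): clear
  edge (11,0)–(6,11): crosses AB
  edge (6,11)–(2,4): crosses AB
  edge (2,4)–(0,0): clear
  → BLOCKED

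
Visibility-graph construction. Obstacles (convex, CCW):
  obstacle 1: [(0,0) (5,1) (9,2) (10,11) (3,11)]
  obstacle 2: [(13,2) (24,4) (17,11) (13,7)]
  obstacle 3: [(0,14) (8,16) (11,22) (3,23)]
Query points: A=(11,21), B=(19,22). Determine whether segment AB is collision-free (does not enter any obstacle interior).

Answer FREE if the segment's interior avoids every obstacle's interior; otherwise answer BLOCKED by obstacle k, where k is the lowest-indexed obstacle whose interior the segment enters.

Obstacle 1 [(0,0) (5,1) (9,2) (10,11) (3,11)]:
  edge (0,0)–(5,1): clear
  edge (5,1)–(9,2): clear
  edge (9,2)–(10,11): clear
  edge (10,11)–(3,11): clear
  edge (3,11)–(0,0): clear
  midpoint (15,43/2) outside
  → clear
Obstacle 2 [(13,2) (24,4) (17,11) (13,7)]:
  edge (13,2)–(24,4): clear
  edge (24,4)–(17,11): clear
  edge (17,11)–(13,7): clear
  edge (13,7)–(13,2): clear
  midpoint (15,43/2) outside
  → clear
Obstacle 3 [(0,14) (8,16) (11,22) (3,23)]:
  edge (0,14)–(8,16): clear
  edge (8,16)–(11,22): clear
  edge (11,22)–(3,23): clear
  edge (3,23)–(0,14): clear
  midpoint (15,43/2) outside
  → clear

FREE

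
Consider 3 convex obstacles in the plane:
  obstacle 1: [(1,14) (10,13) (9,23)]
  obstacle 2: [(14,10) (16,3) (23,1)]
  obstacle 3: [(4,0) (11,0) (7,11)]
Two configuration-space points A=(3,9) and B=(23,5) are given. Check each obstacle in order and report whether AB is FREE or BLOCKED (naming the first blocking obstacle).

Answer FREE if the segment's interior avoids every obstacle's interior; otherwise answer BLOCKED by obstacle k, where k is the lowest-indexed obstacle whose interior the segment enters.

BLOCKED by obstacle 2

Obstacle 1 [(1,14) (10,13) (9,23)]:
  edge (1,14)–(10,13): clear
  edge (10,13)–(9,23): clear
  edge (9,23)–(1,14): clear
  midpoint (13,7) outside
  → clear
Obstacle 2 [(14,10) (16,3) (23,1)]:
  edge (14,10)–(16,3): crosses AB
  edge (16,3)–(23,1): clear
  edge (23,1)–(14,10): crosses AB
  → BLOCKED
Obstacle 3 [(4,0) (11,0) (7,11)]:
  edge (4,0)–(11,0): clear
  edge (11,0)–(7,11): crosses AB
  edge (7,11)–(4,0): crosses AB
  → BLOCKED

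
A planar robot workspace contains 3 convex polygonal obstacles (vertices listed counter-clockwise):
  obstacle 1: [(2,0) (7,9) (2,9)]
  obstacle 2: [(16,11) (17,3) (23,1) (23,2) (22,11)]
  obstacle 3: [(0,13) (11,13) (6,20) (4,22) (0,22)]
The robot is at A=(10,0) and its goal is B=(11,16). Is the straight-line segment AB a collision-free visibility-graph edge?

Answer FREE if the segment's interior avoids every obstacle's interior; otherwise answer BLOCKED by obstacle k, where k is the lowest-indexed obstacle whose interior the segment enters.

BLOCKED by obstacle 3

Obstacle 1 [(2,0) (7,9) (2,9)]:
  edge (2,0)–(7,9): clear
  edge (7,9)–(2,9): clear
  edge (2,9)–(2,0): clear
  midpoint (21/2,8) outside
  → clear
Obstacle 2 [(16,11) (17,3) (23,1) (23,2) (22,11)]:
  edge (16,11)–(17,3): clear
  edge (17,3)–(23,1): clear
  edge (23,1)–(23,2): clear
  edge (23,2)–(22,11): clear
  edge (22,11)–(16,11): clear
  midpoint (21/2,8) outside
  → clear
Obstacle 3 [(0,13) (11,13) (6,20) (4,22) (0,22)]:
  edge (0,13)–(11,13): crosses AB
  edge (11,13)–(6,20): crosses AB
  edge (6,20)–(4,22): clear
  edge (4,22)–(0,22): clear
  edge (0,22)–(0,13): clear
  → BLOCKED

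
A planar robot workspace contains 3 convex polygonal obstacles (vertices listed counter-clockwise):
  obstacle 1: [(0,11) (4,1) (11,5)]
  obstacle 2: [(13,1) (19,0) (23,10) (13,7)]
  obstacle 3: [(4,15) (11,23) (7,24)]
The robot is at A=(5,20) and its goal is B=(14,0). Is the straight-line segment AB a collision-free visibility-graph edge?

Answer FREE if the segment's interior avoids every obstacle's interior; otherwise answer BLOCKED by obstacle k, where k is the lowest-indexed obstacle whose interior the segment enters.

Obstacle 1 [(0,11) (4,1) (11,5)]:
  edge (0,11)–(4,1): clear
  edge (4,1)–(11,5): clear
  edge (11,5)–(0,11): clear
  midpoint (19/2,10) outside
  → clear
Obstacle 2 [(13,1) (19,0) (23,10) (13,7)]:
  edge (13,1)–(19,0): crosses AB
  edge (19,0)–(23,10): clear
  edge (23,10)–(13,7): clear
  edge (13,7)–(13,1): crosses AB
  → BLOCKED
Obstacle 3 [(4,15) (11,23) (7,24)]:
  edge (4,15)–(11,23): crosses AB
  edge (11,23)–(7,24): clear
  edge (7,24)–(4,15): crosses AB
  → BLOCKED

BLOCKED by obstacle 2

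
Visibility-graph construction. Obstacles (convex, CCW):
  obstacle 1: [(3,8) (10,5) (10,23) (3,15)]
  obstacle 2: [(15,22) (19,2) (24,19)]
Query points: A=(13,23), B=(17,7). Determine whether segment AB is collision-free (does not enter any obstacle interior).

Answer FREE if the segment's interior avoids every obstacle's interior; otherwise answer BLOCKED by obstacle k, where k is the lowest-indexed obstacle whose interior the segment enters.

FREE

Obstacle 1 [(3,8) (10,5) (10,23) (3,15)]:
  edge (3,8)–(10,5): clear
  edge (10,5)–(10,23): clear
  edge (10,23)–(3,15): clear
  edge (3,15)–(3,8): clear
  midpoint (15,15) outside
  → clear
Obstacle 2 [(15,22) (19,2) (24,19)]:
  edge (15,22)–(19,2): clear
  edge (19,2)–(24,19): clear
  edge (24,19)–(15,22): clear
  midpoint (15,15) outside
  → clear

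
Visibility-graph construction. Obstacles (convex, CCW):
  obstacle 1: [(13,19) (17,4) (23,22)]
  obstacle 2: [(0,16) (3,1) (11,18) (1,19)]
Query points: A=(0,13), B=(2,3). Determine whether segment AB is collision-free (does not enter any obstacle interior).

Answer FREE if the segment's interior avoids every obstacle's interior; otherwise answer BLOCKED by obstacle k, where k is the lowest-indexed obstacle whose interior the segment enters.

FREE

Obstacle 1 [(13,19) (17,4) (23,22)]:
  edge (13,19)–(17,4): clear
  edge (17,4)–(23,22): clear
  edge (23,22)–(13,19): clear
  midpoint (1,8) outside
  → clear
Obstacle 2 [(0,16) (3,1) (11,18) (1,19)]:
  edge (0,16)–(3,1): clear
  edge (3,1)–(11,18): clear
  edge (11,18)–(1,19): clear
  edge (1,19)–(0,16): clear
  midpoint (1,8) outside
  → clear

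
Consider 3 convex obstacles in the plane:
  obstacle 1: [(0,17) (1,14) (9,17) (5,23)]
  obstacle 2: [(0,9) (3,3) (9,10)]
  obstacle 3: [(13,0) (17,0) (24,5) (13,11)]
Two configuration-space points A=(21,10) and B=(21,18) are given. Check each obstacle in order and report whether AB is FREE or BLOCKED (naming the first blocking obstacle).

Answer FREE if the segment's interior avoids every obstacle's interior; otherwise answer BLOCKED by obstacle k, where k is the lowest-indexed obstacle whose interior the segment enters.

FREE

Obstacle 1 [(0,17) (1,14) (9,17) (5,23)]:
  edge (0,17)–(1,14): clear
  edge (1,14)–(9,17): clear
  edge (9,17)–(5,23): clear
  edge (5,23)–(0,17): clear
  midpoint (21,14) outside
  → clear
Obstacle 2 [(0,9) (3,3) (9,10)]:
  edge (0,9)–(3,3): clear
  edge (3,3)–(9,10): clear
  edge (9,10)–(0,9): clear
  midpoint (21,14) outside
  → clear
Obstacle 3 [(13,0) (17,0) (24,5) (13,11)]:
  edge (13,0)–(17,0): clear
  edge (17,0)–(24,5): clear
  edge (24,5)–(13,11): clear
  edge (13,11)–(13,0): clear
  midpoint (21,14) outside
  → clear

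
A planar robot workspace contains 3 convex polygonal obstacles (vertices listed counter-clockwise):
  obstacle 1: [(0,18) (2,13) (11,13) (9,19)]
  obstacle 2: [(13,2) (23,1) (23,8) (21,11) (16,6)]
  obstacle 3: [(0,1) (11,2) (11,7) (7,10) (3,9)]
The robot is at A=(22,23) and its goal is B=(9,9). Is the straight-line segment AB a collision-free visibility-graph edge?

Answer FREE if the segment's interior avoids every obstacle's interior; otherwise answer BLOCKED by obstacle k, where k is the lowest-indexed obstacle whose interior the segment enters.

Obstacle 1 [(0,18) (2,13) (11,13) (9,19)]:
  edge (0,18)–(2,13): clear
  edge (2,13)–(11,13): clear
  edge (11,13)–(9,19): clear
  edge (9,19)–(0,18): clear
  midpoint (31/2,16) outside
  → clear
Obstacle 2 [(13,2) (23,1) (23,8) (21,11) (16,6)]:
  edge (13,2)–(23,1): clear
  edge (23,1)–(23,8): clear
  edge (23,8)–(21,11): clear
  edge (21,11)–(16,6): clear
  edge (16,6)–(13,2): clear
  midpoint (31/2,16) outside
  → clear
Obstacle 3 [(0,1) (11,2) (11,7) (7,10) (3,9)]:
  edge (0,1)–(11,2): clear
  edge (11,2)–(11,7): clear
  edge (11,7)–(7,10): clear
  edge (7,10)–(3,9): clear
  edge (3,9)–(0,1): clear
  midpoint (31/2,16) outside
  → clear

FREE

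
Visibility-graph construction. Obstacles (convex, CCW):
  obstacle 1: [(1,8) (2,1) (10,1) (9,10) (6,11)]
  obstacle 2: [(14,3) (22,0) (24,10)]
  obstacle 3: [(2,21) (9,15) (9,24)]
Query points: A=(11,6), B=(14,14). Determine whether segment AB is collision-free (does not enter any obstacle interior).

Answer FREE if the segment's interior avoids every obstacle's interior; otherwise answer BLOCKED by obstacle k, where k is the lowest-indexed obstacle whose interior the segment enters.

FREE

Obstacle 1 [(1,8) (2,1) (10,1) (9,10) (6,11)]:
  edge (1,8)–(2,1): clear
  edge (2,1)–(10,1): clear
  edge (10,1)–(9,10): clear
  edge (9,10)–(6,11): clear
  edge (6,11)–(1,8): clear
  midpoint (25/2,10) outside
  → clear
Obstacle 2 [(14,3) (22,0) (24,10)]:
  edge (14,3)–(22,0): clear
  edge (22,0)–(24,10): clear
  edge (24,10)–(14,3): clear
  midpoint (25/2,10) outside
  → clear
Obstacle 3 [(2,21) (9,15) (9,24)]:
  edge (2,21)–(9,15): clear
  edge (9,15)–(9,24): clear
  edge (9,24)–(2,21): clear
  midpoint (25/2,10) outside
  → clear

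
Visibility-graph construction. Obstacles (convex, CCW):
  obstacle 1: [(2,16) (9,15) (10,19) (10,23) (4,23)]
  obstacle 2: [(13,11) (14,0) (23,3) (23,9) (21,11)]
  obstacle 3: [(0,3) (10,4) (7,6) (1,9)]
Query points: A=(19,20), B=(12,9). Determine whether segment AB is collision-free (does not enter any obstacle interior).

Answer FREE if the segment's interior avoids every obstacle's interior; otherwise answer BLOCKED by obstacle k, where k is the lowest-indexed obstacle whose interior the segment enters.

BLOCKED by obstacle 2

Obstacle 1 [(2,16) (9,15) (10,19) (10,23) (4,23)]:
  edge (2,16)–(9,15): clear
  edge (9,15)–(10,19): clear
  edge (10,19)–(10,23): clear
  edge (10,23)–(4,23): clear
  edge (4,23)–(2,16): clear
  midpoint (31/2,29/2) outside
  → clear
Obstacle 2 [(13,11) (14,0) (23,3) (23,9) (21,11)]:
  edge (13,11)–(14,0): crosses AB
  edge (14,0)–(23,3): clear
  edge (23,3)–(23,9): clear
  edge (23,9)–(21,11): clear
  edge (21,11)–(13,11): crosses AB
  → BLOCKED
Obstacle 3 [(0,3) (10,4) (7,6) (1,9)]:
  edge (0,3)–(10,4): clear
  edge (10,4)–(7,6): clear
  edge (7,6)–(1,9): clear
  edge (1,9)–(0,3): clear
  midpoint (31/2,29/2) outside
  → clear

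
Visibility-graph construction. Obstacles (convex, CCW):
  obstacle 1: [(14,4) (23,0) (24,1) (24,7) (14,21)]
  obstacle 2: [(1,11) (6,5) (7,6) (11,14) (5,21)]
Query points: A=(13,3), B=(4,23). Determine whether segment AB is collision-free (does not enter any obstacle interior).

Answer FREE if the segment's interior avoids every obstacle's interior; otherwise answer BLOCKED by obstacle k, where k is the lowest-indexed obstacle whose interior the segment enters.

BLOCKED by obstacle 2

Obstacle 1 [(14,4) (23,0) (24,1) (24,7) (14,21)]:
  edge (14,4)–(23,0): clear
  edge (23,0)–(24,1): clear
  edge (24,1)–(24,7): clear
  edge (24,7)–(14,21): clear
  edge (14,21)–(14,4): clear
  midpoint (17/2,13) outside
  → clear
Obstacle 2 [(1,11) (6,5) (7,6) (11,14) (5,21)]:
  edge (1,11)–(6,5): clear
  edge (6,5)–(7,6): clear
  edge (7,6)–(11,14): crosses AB
  edge (11,14)–(5,21): clear
  edge (5,21)–(1,11): crosses AB
  → BLOCKED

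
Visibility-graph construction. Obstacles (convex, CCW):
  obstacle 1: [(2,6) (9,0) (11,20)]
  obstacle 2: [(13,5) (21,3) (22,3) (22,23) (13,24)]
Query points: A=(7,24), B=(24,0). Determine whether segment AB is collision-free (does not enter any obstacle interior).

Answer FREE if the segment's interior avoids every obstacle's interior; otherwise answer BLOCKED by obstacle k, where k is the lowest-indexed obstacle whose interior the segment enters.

Obstacle 1 [(2,6) (9,0) (11,20)]:
  edge (2,6)–(9,0): clear
  edge (9,0)–(11,20): crosses AB
  edge (11,20)–(2,6): crosses AB
  → BLOCKED
Obstacle 2 [(13,5) (21,3) (22,3) (22,23) (13,24)]:
  edge (13,5)–(21,3): clear
  edge (21,3)–(22,3): crosses AB
  edge (22,3)–(22,23): clear
  edge (22,23)–(13,24): clear
  edge (13,24)–(13,5): crosses AB
  → BLOCKED

BLOCKED by obstacle 1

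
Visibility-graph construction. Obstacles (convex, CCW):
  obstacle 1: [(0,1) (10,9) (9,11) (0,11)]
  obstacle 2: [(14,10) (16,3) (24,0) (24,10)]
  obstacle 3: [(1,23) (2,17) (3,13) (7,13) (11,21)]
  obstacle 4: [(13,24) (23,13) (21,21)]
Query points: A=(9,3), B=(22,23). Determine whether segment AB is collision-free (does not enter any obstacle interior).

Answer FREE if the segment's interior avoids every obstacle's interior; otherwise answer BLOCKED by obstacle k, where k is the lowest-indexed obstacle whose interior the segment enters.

BLOCKED by obstacle 4

Obstacle 1 [(0,1) (10,9) (9,11) (0,11)]:
  edge (0,1)–(10,9): clear
  edge (10,9)–(9,11): clear
  edge (9,11)–(0,11): clear
  edge (0,11)–(0,1): clear
  midpoint (31/2,13) outside
  → clear
Obstacle 2 [(14,10) (16,3) (24,0) (24,10)]:
  edge (14,10)–(16,3): clear
  edge (16,3)–(24,0): clear
  edge (24,0)–(24,10): clear
  edge (24,10)–(14,10): clear
  midpoint (31/2,13) outside
  → clear
Obstacle 3 [(1,23) (2,17) (3,13) (7,13) (11,21)]:
  edge (1,23)–(2,17): clear
  edge (2,17)–(3,13): clear
  edge (3,13)–(7,13): clear
  edge (7,13)–(11,21): clear
  edge (11,21)–(1,23): clear
  midpoint (31/2,13) outside
  → clear
Obstacle 4 [(13,24) (23,13) (21,21)]:
  edge (13,24)–(23,13): crosses AB
  edge (23,13)–(21,21): clear
  edge (21,21)–(13,24): crosses AB
  → BLOCKED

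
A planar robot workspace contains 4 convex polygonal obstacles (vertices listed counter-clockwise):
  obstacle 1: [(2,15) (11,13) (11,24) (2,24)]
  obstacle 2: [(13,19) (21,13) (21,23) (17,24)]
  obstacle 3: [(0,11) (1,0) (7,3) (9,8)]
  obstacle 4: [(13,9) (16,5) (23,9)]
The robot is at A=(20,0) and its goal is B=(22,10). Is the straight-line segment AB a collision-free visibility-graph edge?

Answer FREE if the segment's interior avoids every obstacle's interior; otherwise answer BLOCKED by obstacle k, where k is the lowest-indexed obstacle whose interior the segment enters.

Obstacle 1 [(2,15) (11,13) (11,24) (2,24)]:
  edge (2,15)–(11,13): clear
  edge (11,13)–(11,24): clear
  edge (11,24)–(2,24): clear
  edge (2,24)–(2,15): clear
  midpoint (21,5) outside
  → clear
Obstacle 2 [(13,19) (21,13) (21,23) (17,24)]:
  edge (13,19)–(21,13): clear
  edge (21,13)–(21,23): clear
  edge (21,23)–(17,24): clear
  edge (17,24)–(13,19): clear
  midpoint (21,5) outside
  → clear
Obstacle 3 [(0,11) (1,0) (7,3) (9,8)]:
  edge (0,11)–(1,0): clear
  edge (1,0)–(7,3): clear
  edge (7,3)–(9,8): clear
  edge (9,8)–(0,11): clear
  midpoint (21,5) outside
  → clear
Obstacle 4 [(13,9) (16,5) (23,9)]:
  edge (13,9)–(16,5): clear
  edge (16,5)–(23,9): crosses AB
  edge (23,9)–(13,9): crosses AB
  → BLOCKED

BLOCKED by obstacle 4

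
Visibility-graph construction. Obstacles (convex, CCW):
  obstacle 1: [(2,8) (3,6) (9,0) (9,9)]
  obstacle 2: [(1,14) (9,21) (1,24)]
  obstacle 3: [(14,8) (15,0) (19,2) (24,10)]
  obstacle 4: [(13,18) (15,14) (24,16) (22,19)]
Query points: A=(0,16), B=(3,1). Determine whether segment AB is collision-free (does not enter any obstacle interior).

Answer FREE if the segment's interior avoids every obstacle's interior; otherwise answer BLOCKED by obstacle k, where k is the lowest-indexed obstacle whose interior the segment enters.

FREE

Obstacle 1 [(2,8) (3,6) (9,0) (9,9)]:
  edge (2,8)–(3,6): clear
  edge (3,6)–(9,0): clear
  edge (9,0)–(9,9): clear
  edge (9,9)–(2,8): clear
  midpoint (3/2,17/2) outside
  → clear
Obstacle 2 [(1,14) (9,21) (1,24)]:
  edge (1,14)–(9,21): clear
  edge (9,21)–(1,24): clear
  edge (1,24)–(1,14): clear
  midpoint (3/2,17/2) outside
  → clear
Obstacle 3 [(14,8) (15,0) (19,2) (24,10)]:
  edge (14,8)–(15,0): clear
  edge (15,0)–(19,2): clear
  edge (19,2)–(24,10): clear
  edge (24,10)–(14,8): clear
  midpoint (3/2,17/2) outside
  → clear
Obstacle 4 [(13,18) (15,14) (24,16) (22,19)]:
  edge (13,18)–(15,14): clear
  edge (15,14)–(24,16): clear
  edge (24,16)–(22,19): clear
  edge (22,19)–(13,18): clear
  midpoint (3/2,17/2) outside
  → clear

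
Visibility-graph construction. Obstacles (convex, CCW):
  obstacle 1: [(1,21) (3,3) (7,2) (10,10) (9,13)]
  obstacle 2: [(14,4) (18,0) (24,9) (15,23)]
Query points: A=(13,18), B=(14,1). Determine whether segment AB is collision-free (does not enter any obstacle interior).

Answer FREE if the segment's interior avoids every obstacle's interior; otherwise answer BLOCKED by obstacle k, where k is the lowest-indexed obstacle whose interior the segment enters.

Obstacle 1 [(1,21) (3,3) (7,2) (10,10) (9,13)]:
  edge (1,21)–(3,3): clear
  edge (3,3)–(7,2): clear
  edge (7,2)–(10,10): clear
  edge (10,10)–(9,13): clear
  edge (9,13)–(1,21): clear
  midpoint (27/2,19/2) outside
  → clear
Obstacle 2 [(14,4) (18,0) (24,9) (15,23)]:
  edge (14,4)–(18,0): clear
  edge (18,0)–(24,9): clear
  edge (24,9)–(15,23): clear
  edge (15,23)–(14,4): clear
  midpoint (27/2,19/2) outside
  → clear

FREE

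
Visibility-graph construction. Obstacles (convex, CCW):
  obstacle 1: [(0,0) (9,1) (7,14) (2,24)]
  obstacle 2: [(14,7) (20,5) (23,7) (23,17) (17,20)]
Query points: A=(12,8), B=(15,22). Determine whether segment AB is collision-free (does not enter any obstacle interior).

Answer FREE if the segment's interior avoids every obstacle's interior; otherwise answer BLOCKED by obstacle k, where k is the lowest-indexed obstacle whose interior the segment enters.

FREE

Obstacle 1 [(0,0) (9,1) (7,14) (2,24)]:
  edge (0,0)–(9,1): clear
  edge (9,1)–(7,14): clear
  edge (7,14)–(2,24): clear
  edge (2,24)–(0,0): clear
  midpoint (27/2,15) outside
  → clear
Obstacle 2 [(14,7) (20,5) (23,7) (23,17) (17,20)]:
  edge (14,7)–(20,5): clear
  edge (20,5)–(23,7): clear
  edge (23,7)–(23,17): clear
  edge (23,17)–(17,20): clear
  edge (17,20)–(14,7): clear
  midpoint (27/2,15) outside
  → clear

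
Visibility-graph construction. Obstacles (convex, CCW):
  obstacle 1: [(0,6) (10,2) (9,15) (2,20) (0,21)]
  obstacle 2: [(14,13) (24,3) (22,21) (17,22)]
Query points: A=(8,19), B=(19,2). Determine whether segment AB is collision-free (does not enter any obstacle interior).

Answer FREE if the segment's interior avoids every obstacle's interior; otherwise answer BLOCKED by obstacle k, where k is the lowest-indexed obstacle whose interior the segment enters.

FREE

Obstacle 1 [(0,6) (10,2) (9,15) (2,20) (0,21)]:
  edge (0,6)–(10,2): clear
  edge (10,2)–(9,15): clear
  edge (9,15)–(2,20): clear
  edge (2,20)–(0,21): clear
  edge (0,21)–(0,6): clear
  midpoint (27/2,21/2) outside
  → clear
Obstacle 2 [(14,13) (24,3) (22,21) (17,22)]:
  edge (14,13)–(24,3): clear
  edge (24,3)–(22,21): clear
  edge (22,21)–(17,22): clear
  edge (17,22)–(14,13): clear
  midpoint (27/2,21/2) outside
  → clear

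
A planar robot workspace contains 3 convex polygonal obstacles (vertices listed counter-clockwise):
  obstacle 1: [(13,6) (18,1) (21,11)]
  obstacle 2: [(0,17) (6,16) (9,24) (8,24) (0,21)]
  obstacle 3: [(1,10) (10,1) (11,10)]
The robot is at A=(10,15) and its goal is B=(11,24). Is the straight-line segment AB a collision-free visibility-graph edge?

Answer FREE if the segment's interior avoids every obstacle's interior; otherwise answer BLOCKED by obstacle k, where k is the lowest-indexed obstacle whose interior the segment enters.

Obstacle 1 [(13,6) (18,1) (21,11)]:
  edge (13,6)–(18,1): clear
  edge (18,1)–(21,11): clear
  edge (21,11)–(13,6): clear
  midpoint (21/2,39/2) outside
  → clear
Obstacle 2 [(0,17) (6,16) (9,24) (8,24) (0,21)]:
  edge (0,17)–(6,16): clear
  edge (6,16)–(9,24): clear
  edge (9,24)–(8,24): clear
  edge (8,24)–(0,21): clear
  edge (0,21)–(0,17): clear
  midpoint (21/2,39/2) outside
  → clear
Obstacle 3 [(1,10) (10,1) (11,10)]:
  edge (1,10)–(10,1): clear
  edge (10,1)–(11,10): clear
  edge (11,10)–(1,10): clear
  midpoint (21/2,39/2) outside
  → clear

FREE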